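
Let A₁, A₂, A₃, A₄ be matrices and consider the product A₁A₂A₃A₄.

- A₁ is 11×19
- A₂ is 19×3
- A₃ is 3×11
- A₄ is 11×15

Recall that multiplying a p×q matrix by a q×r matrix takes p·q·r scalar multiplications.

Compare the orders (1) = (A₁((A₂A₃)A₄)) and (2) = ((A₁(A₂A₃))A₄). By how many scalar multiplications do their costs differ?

2156

Order (1) = (A₁((A₂A₃)A₄)): (A₂A₃): 19×3 by 3×11 → 19×11, cost 19·3·11 = 627; ((A₂A₃)A₄): 19×11 by 11×15 → 19×15, cost 19·11·15 = 3135; cumulative 3762; (A₁((A₂A₃)A₄)): 11×19 by 19×15 → 11×15, cost 11·19·15 = 3135; cumulative 6897. Total 6897.
Order (2) = ((A₁(A₂A₃))A₄): (A₂A₃): 19×3 by 3×11 → 19×11, cost 19·3·11 = 627; (A₁(A₂A₃)): 11×19 by 19×11 → 11×11, cost 11·19·11 = 2299; cumulative 2926; ((A₁(A₂A₃))A₄): 11×11 by 11×15 → 11×15, cost 11·11·15 = 1815; cumulative 4741. Total 4741.
Difference: |6897 − 4741| = 2156.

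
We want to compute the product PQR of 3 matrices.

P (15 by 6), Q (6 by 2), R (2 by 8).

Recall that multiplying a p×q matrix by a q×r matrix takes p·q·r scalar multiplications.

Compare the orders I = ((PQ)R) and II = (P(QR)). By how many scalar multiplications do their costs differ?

Order I = ((PQ)R): (PQ): 15×6 by 6×2 → 15×2, cost 15·6·2 = 180; ((PQ)R): 15×2 by 2×8 → 15×8, cost 15·2·8 = 240; cumulative 420. Total 420.
Order II = (P(QR)): (QR): 6×2 by 2×8 → 6×8, cost 6·2·8 = 96; (P(QR)): 15×6 by 6×8 → 15×8, cost 15·6·8 = 720; cumulative 816. Total 816.
Difference: |420 − 816| = 396.

396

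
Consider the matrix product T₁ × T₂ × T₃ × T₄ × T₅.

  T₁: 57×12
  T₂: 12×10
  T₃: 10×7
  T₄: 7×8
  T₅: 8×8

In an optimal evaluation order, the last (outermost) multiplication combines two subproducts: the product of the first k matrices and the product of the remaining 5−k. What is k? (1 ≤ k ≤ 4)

1

Adjacent pairs: T₁T₂ = 57·12·10 = 6840; T₂T₃ = 12·10·7 = 840; T₃T₄ = 10·7·8 = 560; T₄T₅ = 7·8·8 = 448.
Length 3: T₁..T₃: k=1: 0+840+57·12·7=5628; k=2: 6840+0+57·10·7=10830 → min 5628 | T₂..T₄: k=2: 0+560+12·10·8=1520; k=3: 840+0+12·7·8=1512 → min 1512 | T₃..T₅: k=3: 0+448+10·7·8=1008; k=4: 560+0+10·8·8=1200 → min 1008.
Length 4: T₁..T₄: k=1: 0+1512+57·12·8=6984; k=2: 6840+560+57·10·8=11960; k=3: 5628+0+57·7·8=8820 → min 6984 | T₂..T₅: k=2: 0+1008+12·10·8=1968; k=3: 840+448+12·7·8=1960; k=4: 1512+0+12·8·8=2280 → min 1960.
Top-level splits: k=1: (T₁..T₁)·(T₂..T₅) → 0+1960+57·12·8 = 7432; k=2: (T₁..T₂)·(T₃..T₅) → 6840+1008+57·10·8 = 12408; k=3: (T₁..T₃)·(T₄..T₅) → 5628+448+57·7·8 = 9268; k=4: (T₁..T₄)·(T₅..T₅) → 6984+0+57·8·8 = 10632.
Best split is after T₁, i.e. k = 1.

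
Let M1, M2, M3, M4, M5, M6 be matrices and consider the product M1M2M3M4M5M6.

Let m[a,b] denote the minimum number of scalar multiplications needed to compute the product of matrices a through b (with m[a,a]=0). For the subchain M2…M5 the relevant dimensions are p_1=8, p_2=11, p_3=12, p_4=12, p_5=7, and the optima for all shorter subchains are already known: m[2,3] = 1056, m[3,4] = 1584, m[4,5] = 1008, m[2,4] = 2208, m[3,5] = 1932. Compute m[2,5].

2548

m[2,5] = min over k∈[2,4] of m[2,k]+m[k+1,5]+p_{1}·p_k·p_{5}.
k=2: 0 + 1932 + 8·11·7 = 2548; k=3: 1056 + 1008 + 8·12·7 = 2736; k=4: 2208 + 0 + 8·12·7 = 2880.
Minimum: 2548 at k=2.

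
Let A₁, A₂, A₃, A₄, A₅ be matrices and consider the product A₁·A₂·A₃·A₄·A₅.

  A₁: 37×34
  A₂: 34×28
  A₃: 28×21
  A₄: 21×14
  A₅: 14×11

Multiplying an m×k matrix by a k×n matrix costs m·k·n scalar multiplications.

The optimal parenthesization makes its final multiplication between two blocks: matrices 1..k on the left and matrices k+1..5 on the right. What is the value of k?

Adjacent pairs: A₁A₂ = 37·34·28 = 35224; A₂A₃ = 34·28·21 = 19992; A₃A₄ = 28·21·14 = 8232; A₄A₅ = 21·14·11 = 3234.
Length 3: A₁..A₃: k=1: 0+19992+37·34·21=46410; k=2: 35224+0+37·28·21=56980 → min 46410 | A₂..A₄: k=2: 0+8232+34·28·14=21560; k=3: 19992+0+34·21·14=29988 → min 21560 | A₃..A₅: k=3: 0+3234+28·21·11=9702; k=4: 8232+0+28·14·11=12544 → min 9702.
Length 4: A₁..A₄: k=1: 0+21560+37·34·14=39172; k=2: 35224+8232+37·28·14=57960; k=3: 46410+0+37·21·14=57288 → min 39172 | A₂..A₅: k=2: 0+9702+34·28·11=20174; k=3: 19992+3234+34·21·11=31080; k=4: 21560+0+34·14·11=26796 → min 20174.
Top-level splits: k=1: (A₁..A₁)·(A₂..A₅) → 0+20174+37·34·11 = 34012; k=2: (A₁..A₂)·(A₃..A₅) → 35224+9702+37·28·11 = 56322; k=3: (A₁..A₃)·(A₄..A₅) → 46410+3234+37·21·11 = 58191; k=4: (A₁..A₄)·(A₅..A₅) → 39172+0+37·14·11 = 44870.
Best split is after A₁, i.e. k = 1.

1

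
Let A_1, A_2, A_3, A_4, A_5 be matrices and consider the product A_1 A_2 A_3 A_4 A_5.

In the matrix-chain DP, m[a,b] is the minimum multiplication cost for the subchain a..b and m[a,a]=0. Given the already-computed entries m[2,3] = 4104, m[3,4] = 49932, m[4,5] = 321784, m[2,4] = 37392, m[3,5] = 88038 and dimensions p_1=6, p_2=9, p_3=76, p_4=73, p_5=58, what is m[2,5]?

m[2,5] = min over k∈[2,4] of m[2,k]+m[k+1,5]+p_{1}·p_k·p_{5}.
k=2: 0 + 88038 + 6·9·58 = 91170; k=3: 4104 + 321784 + 6·76·58 = 352336; k=4: 37392 + 0 + 6·73·58 = 62796.
Minimum: 62796 at k=4.

62796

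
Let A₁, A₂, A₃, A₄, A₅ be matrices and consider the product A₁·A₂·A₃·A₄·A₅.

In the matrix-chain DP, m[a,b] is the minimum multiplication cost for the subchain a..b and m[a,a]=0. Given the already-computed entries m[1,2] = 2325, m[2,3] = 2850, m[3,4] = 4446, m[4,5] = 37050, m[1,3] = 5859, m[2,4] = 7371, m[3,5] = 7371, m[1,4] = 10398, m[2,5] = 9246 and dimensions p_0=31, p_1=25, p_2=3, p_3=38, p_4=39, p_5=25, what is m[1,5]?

12021

m[1,5] = min over k∈[1,4] of m[1,k]+m[k+1,5]+p_{0}·p_k·p_{5}.
k=1: 0 + 9246 + 31·25·25 = 28621; k=2: 2325 + 7371 + 31·3·25 = 12021; k=3: 5859 + 37050 + 31·38·25 = 72359; k=4: 10398 + 0 + 31·39·25 = 40623.
Minimum: 12021 at k=2.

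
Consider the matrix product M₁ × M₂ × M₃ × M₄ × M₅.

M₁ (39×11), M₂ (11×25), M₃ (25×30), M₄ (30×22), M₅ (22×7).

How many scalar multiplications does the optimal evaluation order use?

14798

Adjacent pairs: M₁M₂ = 39·11·25 = 10725; M₂M₃ = 11·25·30 = 8250; M₃M₄ = 25·30·22 = 16500; M₄M₅ = 30·22·7 = 4620.
Length 3: M₁..M₃: k=1: 0+8250+39·11·30=21120; k=2: 10725+0+39·25·30=39975 → min 21120 | M₂..M₄: k=2: 0+16500+11·25·22=22550; k=3: 8250+0+11·30·22=15510 → min 15510 | M₃..M₅: k=3: 0+4620+25·30·7=9870; k=4: 16500+0+25·22·7=20350 → min 9870.
Length 4: M₁..M₄: k=1: 0+15510+39·11·22=24948; k=2: 10725+16500+39·25·22=48675; k=3: 21120+0+39·30·22=46860 → min 24948 | M₂..M₅: k=2: 0+9870+11·25·7=11795; k=3: 8250+4620+11·30·7=15180; k=4: 15510+0+11·22·7=17204 → min 11795.
Length 5: M₁..M₅: k=1: 0+11795+39·11·7=14798; k=2: 10725+9870+39·25·7=27420; k=3: 21120+4620+39·30·7=33930; k=4: 24948+0+39·22·7=30954 → min 14798.
Optimal order: (M₁ × (M₂ × (M₃ × (M₄ × M₅)))) with cost 14798.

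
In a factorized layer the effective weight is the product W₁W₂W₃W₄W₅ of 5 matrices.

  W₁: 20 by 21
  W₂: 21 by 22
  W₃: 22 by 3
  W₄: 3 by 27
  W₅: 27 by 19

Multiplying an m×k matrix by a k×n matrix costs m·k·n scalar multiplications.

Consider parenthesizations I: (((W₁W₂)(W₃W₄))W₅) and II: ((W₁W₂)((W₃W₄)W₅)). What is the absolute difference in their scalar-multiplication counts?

2494

Order I = (((W₁W₂)(W₃W₄))W₅): (W₁W₂): 20×21 by 21×22 → 20×22, cost 20·21·22 = 9240; (W₃W₄): 22×3 by 3×27 → 22×27, cost 22·3·27 = 1782; ((W₁W₂)(W₃W₄)): 20×22 by 22×27 → 20×27, cost 20·22·27 = 11880; cumulative 22902; (((W₁W₂)(W₃W₄))W₅): 20×27 by 27×19 → 20×19, cost 20·27·19 = 10260; cumulative 33162. Total 33162.
Order II = ((W₁W₂)((W₃W₄)W₅)): (W₁W₂): 20×21 by 21×22 → 20×22, cost 20·21·22 = 9240; (W₃W₄): 22×3 by 3×27 → 22×27, cost 22·3·27 = 1782; ((W₃W₄)W₅): 22×27 by 27×19 → 22×19, cost 22·27·19 = 11286; cumulative 13068; ((W₁W₂)((W₃W₄)W₅)): 20×22 by 22×19 → 20×19, cost 20·22·19 = 8360; cumulative 30668. Total 30668.
Difference: |33162 − 30668| = 2494.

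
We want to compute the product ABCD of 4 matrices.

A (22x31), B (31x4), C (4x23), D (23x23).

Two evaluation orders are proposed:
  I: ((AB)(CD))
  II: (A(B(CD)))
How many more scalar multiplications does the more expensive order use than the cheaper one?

13786

Order I = ((AB)(CD)): (AB): 22×31 by 31×4 → 22×4, cost 22·31·4 = 2728; (CD): 4×23 by 23×23 → 4×23, cost 4·23·23 = 2116; ((AB)(CD)): 22×4 by 4×23 → 22×23, cost 22·4·23 = 2024; cumulative 6868. Total 6868.
Order II = (A(B(CD))): (CD): 4×23 by 23×23 → 4×23, cost 4·23·23 = 2116; (B(CD)): 31×4 by 4×23 → 31×23, cost 31·4·23 = 2852; cumulative 4968; (A(B(CD))): 22×31 by 31×23 → 22×23, cost 22·31·23 = 15686; cumulative 20654. Total 20654.
Difference: |6868 − 20654| = 13786.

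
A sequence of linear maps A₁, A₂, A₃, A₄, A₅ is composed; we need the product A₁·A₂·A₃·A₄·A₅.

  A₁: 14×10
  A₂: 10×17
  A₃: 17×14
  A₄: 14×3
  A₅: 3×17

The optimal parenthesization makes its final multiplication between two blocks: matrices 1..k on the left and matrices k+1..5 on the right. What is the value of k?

4

Adjacent pairs: A₁A₂ = 14·10·17 = 2380; A₂A₃ = 10·17·14 = 2380; A₃A₄ = 17·14·3 = 714; A₄A₅ = 14·3·17 = 714.
Length 3: A₁..A₃: k=1: 0+2380+14·10·14=4340; k=2: 2380+0+14·17·14=5712 → min 4340 | A₂..A₄: k=2: 0+714+10·17·3=1224; k=3: 2380+0+10·14·3=2800 → min 1224 | A₃..A₅: k=3: 0+714+17·14·17=4760; k=4: 714+0+17·3·17=1581 → min 1581.
Length 4: A₁..A₄: k=1: 0+1224+14·10·3=1644; k=2: 2380+714+14·17·3=3808; k=3: 4340+0+14·14·3=4928 → min 1644 | A₂..A₅: k=2: 0+1581+10·17·17=4471; k=3: 2380+714+10·14·17=5474; k=4: 1224+0+10·3·17=1734 → min 1734.
Top-level splits: k=1: (A₁..A₁)·(A₂..A₅) → 0+1734+14·10·17 = 4114; k=2: (A₁..A₂)·(A₃..A₅) → 2380+1581+14·17·17 = 8007; k=3: (A₁..A₃)·(A₄..A₅) → 4340+714+14·14·17 = 8386; k=4: (A₁..A₄)·(A₅..A₅) → 1644+0+14·3·17 = 2358.
Best split is after A₄, i.e. k = 4.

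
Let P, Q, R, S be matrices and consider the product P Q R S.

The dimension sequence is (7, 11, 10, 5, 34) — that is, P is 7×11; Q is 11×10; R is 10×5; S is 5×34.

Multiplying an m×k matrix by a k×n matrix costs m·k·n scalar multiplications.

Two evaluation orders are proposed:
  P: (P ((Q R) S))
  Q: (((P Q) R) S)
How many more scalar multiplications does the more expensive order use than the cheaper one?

Order P = (P ((Q R) S)): (Q R): 11×10 by 10×5 → 11×5, cost 11·10·5 = 550; ((Q R) S): 11×5 by 5×34 → 11×34, cost 11·5·34 = 1870; cumulative 2420; (P ((Q R) S)): 7×11 by 11×34 → 7×34, cost 7·11·34 = 2618; cumulative 5038. Total 5038.
Order Q = (((P Q) R) S): (P Q): 7×11 by 11×10 → 7×10, cost 7·11·10 = 770; ((P Q) R): 7×10 by 10×5 → 7×5, cost 7·10·5 = 350; cumulative 1120; (((P Q) R) S): 7×5 by 5×34 → 7×34, cost 7·5·34 = 1190; cumulative 2310. Total 2310.
Difference: |5038 − 2310| = 2728.

2728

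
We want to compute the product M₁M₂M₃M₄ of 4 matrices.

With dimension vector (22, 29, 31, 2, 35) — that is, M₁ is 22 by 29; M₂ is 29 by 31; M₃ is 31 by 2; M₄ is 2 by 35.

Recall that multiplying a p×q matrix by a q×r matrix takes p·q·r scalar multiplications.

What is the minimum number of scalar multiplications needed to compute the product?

4614

Adjacent pairs: M₁M₂ = 22·29·31 = 19778; M₂M₃ = 29·31·2 = 1798; M₃M₄ = 31·2·35 = 2170.
Length 3: M₁..M₃: k=1: 0+1798+22·29·2=3074; k=2: 19778+0+22·31·2=21142 → min 3074 | M₂..M₄: k=2: 0+2170+29·31·35=33635; k=3: 1798+0+29·2·35=3828 → min 3828.
Length 4: M₁..M₄: k=1: 0+3828+22·29·35=26158; k=2: 19778+2170+22·31·35=45818; k=3: 3074+0+22·2·35=4614 → min 4614.
Optimal order: ((M₁(M₂M₃))M₄) with cost 4614.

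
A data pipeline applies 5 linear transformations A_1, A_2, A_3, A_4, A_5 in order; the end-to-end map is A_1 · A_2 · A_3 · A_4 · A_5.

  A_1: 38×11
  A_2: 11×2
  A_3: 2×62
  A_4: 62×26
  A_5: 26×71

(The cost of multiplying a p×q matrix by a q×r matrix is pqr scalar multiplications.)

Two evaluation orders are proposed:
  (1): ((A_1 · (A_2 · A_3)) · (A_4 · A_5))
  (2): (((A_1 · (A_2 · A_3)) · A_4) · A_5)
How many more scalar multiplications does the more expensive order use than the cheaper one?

Order (1) = ((A_1 · (A_2 · A_3)) · (A_4 · A_5)): (A_2 · A_3): 11×2 by 2×62 → 11×62, cost 11·2·62 = 1364; (A_1 · (A_2 · A_3)): 38×11 by 11×62 → 38×62, cost 38·11·62 = 25916; cumulative 27280; (A_4 · A_5): 62×26 by 26×71 → 62×71, cost 62·26·71 = 114452; ((A_1 · (A_2 · A_3)) · (A_4 · A_5)): 38×62 by 62×71 → 38×71, cost 38·62·71 = 167276; cumulative 309008. Total 309008.
Order (2) = (((A_1 · (A_2 · A_3)) · A_4) · A_5): (A_2 · A_3): 11×2 by 2×62 → 11×62, cost 11·2·62 = 1364; (A_1 · (A_2 · A_3)): 38×11 by 11×62 → 38×62, cost 38·11·62 = 25916; cumulative 27280; ((A_1 · (A_2 · A_3)) · A_4): 38×62 by 62×26 → 38×26, cost 38·62·26 = 61256; cumulative 88536; (((A_1 · (A_2 · A_3)) · A_4) · A_5): 38×26 by 26×71 → 38×71, cost 38·26·71 = 70148; cumulative 158684. Total 158684.
Difference: |309008 − 158684| = 150324.

150324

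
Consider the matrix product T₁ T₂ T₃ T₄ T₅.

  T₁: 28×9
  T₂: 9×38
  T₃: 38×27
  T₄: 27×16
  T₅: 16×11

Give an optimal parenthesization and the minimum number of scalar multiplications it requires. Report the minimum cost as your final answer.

17478

Adjacent pairs: T₁T₂ = 28·9·38 = 9576; T₂T₃ = 9·38·27 = 9234; T₃T₄ = 38·27·16 = 16416; T₄T₅ = 27·16·11 = 4752.
Length 3: T₁..T₃: k=1: 0+9234+28·9·27=16038; k=2: 9576+0+28·38·27=38304 → min 16038 | T₂..T₄: k=2: 0+16416+9·38·16=21888; k=3: 9234+0+9·27·16=13122 → min 13122 | T₃..T₅: k=3: 0+4752+38·27·11=16038; k=4: 16416+0+38·16·11=23104 → min 16038.
Length 4: T₁..T₄: k=1: 0+13122+28·9·16=17154; k=2: 9576+16416+28·38·16=43016; k=3: 16038+0+28·27·16=28134 → min 17154 | T₂..T₅: k=2: 0+16038+9·38·11=19800; k=3: 9234+4752+9·27·11=16659; k=4: 13122+0+9·16·11=14706 → min 14706.
Length 5: T₁..T₅: k=1: 0+14706+28·9·11=17478; k=2: 9576+16038+28·38·11=37318; k=3: 16038+4752+28·27·11=29106; k=4: 17154+0+28·16·11=22082 → min 17478.
Optimal parenthesization: (T₁ (((T₂ T₃) T₄) T₅)) with cost 17478.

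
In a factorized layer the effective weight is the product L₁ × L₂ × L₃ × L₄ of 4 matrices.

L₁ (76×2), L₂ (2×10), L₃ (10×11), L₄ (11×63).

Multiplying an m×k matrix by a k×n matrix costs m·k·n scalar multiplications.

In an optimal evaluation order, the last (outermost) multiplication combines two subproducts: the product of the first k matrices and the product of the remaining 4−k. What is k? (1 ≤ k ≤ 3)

Adjacent pairs: L₁L₂ = 76·2·10 = 1520; L₂L₃ = 2·10·11 = 220; L₃L₄ = 10·11·63 = 6930.
Length 3: L₁..L₃: k=1: 0+220+76·2·11=1892; k=2: 1520+0+76·10·11=9880 → min 1892 | L₂..L₄: k=2: 0+6930+2·10·63=8190; k=3: 220+0+2·11·63=1606 → min 1606.
Top-level splits: k=1: (L₁..L₁)·(L₂..L₄) → 0+1606+76·2·63 = 11182; k=2: (L₁..L₂)·(L₃..L₄) → 1520+6930+76·10·63 = 56330; k=3: (L₁..L₃)·(L₄..L₄) → 1892+0+76·11·63 = 54560.
Best split is after L₁, i.e. k = 1.

1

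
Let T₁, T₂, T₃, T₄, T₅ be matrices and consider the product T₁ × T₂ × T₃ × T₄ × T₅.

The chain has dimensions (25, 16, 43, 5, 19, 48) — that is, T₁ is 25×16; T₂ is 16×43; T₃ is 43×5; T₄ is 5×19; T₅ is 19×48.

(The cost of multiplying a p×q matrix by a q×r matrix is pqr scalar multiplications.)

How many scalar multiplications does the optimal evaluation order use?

Adjacent pairs: T₁T₂ = 25·16·43 = 17200; T₂T₃ = 16·43·5 = 3440; T₃T₄ = 43·5·19 = 4085; T₄T₅ = 5·19·48 = 4560.
Length 3: T₁..T₃: k=1: 0+3440+25·16·5=5440; k=2: 17200+0+25·43·5=22575 → min 5440 | T₂..T₄: k=2: 0+4085+16·43·19=17157; k=3: 3440+0+16·5·19=4960 → min 4960 | T₃..T₅: k=3: 0+4560+43·5·48=14880; k=4: 4085+0+43·19·48=43301 → min 14880.
Length 4: T₁..T₄: k=1: 0+4960+25·16·19=12560; k=2: 17200+4085+25·43·19=41710; k=3: 5440+0+25·5·19=7815 → min 7815 | T₂..T₅: k=2: 0+14880+16·43·48=47904; k=3: 3440+4560+16·5·48=11840; k=4: 4960+0+16·19·48=19552 → min 11840.
Length 5: T₁..T₅: k=1: 0+11840+25·16·48=31040; k=2: 17200+14880+25·43·48=83680; k=3: 5440+4560+25·5·48=16000; k=4: 7815+0+25·19·48=30615 → min 16000.
Optimal order: ((T₁ × (T₂ × T₃)) × (T₄ × T₅)) with cost 16000.

16000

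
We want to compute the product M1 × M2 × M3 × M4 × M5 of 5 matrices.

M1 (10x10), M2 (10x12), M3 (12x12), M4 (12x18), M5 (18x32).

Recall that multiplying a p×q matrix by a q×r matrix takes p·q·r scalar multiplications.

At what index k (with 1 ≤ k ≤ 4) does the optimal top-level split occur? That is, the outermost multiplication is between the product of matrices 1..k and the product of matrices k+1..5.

Adjacent pairs: M1M2 = 10·10·12 = 1200; M2M3 = 10·12·12 = 1440; M3M4 = 12·12·18 = 2592; M4M5 = 12·18·32 = 6912.
Length 3: M1..M3: k=1: 0+1440+10·10·12=2640; k=2: 1200+0+10·12·12=2640 → min 2640 | M2..M4: k=2: 0+2592+10·12·18=4752; k=3: 1440+0+10·12·18=3600 → min 3600 | M3..M5: k=3: 0+6912+12·12·32=11520; k=4: 2592+0+12·18·32=9504 → min 9504.
Length 4: M1..M4: k=1: 0+3600+10·10·18=5400; k=2: 1200+2592+10·12·18=5952; k=3: 2640+0+10·12·18=4800 → min 4800 | M2..M5: k=2: 0+9504+10·12·32=13344; k=3: 1440+6912+10·12·32=12192; k=4: 3600+0+10·18·32=9360 → min 9360.
Top-level splits: k=1: (M1..M1)·(M2..M5) → 0+9360+10·10·32 = 12560; k=2: (M1..M2)·(M3..M5) → 1200+9504+10·12·32 = 14544; k=3: (M1..M3)·(M4..M5) → 2640+6912+10·12·32 = 13392; k=4: (M1..M4)·(M5..M5) → 4800+0+10·18·32 = 10560.
Best split is after M4, i.e. k = 4.

4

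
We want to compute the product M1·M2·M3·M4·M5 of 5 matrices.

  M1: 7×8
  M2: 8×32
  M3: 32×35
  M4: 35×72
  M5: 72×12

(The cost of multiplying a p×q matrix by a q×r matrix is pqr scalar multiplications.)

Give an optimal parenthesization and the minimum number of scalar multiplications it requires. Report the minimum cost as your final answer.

33320

Adjacent pairs: M1M2 = 7·8·32 = 1792; M2M3 = 8·32·35 = 8960; M3M4 = 32·35·72 = 80640; M4M5 = 35·72·12 = 30240.
Length 3: M1..M3: k=1: 0+8960+7·8·35=10920; k=2: 1792+0+7·32·35=9632 → min 9632 | M2..M4: k=2: 0+80640+8·32·72=99072; k=3: 8960+0+8·35·72=29120 → min 29120 | M3..M5: k=3: 0+30240+32·35·12=43680; k=4: 80640+0+32·72·12=108288 → min 43680.
Length 4: M1..M4: k=1: 0+29120+7·8·72=33152; k=2: 1792+80640+7·32·72=98560; k=3: 9632+0+7·35·72=27272 → min 27272 | M2..M5: k=2: 0+43680+8·32·12=46752; k=3: 8960+30240+8·35·12=42560; k=4: 29120+0+8·72·12=36032 → min 36032.
Length 5: M1..M5: k=1: 0+36032+7·8·12=36704; k=2: 1792+43680+7·32·12=48160; k=3: 9632+30240+7·35·12=42812; k=4: 27272+0+7·72·12=33320 → min 33320.
Optimal parenthesization: ((((M1·M2)·M3)·M4)·M5) with cost 33320.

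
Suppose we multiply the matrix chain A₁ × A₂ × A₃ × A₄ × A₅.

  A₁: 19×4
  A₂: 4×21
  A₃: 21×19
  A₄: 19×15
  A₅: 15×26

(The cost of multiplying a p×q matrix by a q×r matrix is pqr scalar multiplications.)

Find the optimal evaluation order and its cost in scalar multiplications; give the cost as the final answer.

6272

Adjacent pairs: A₁A₂ = 19·4·21 = 1596; A₂A₃ = 4·21·19 = 1596; A₃A₄ = 21·19·15 = 5985; A₄A₅ = 19·15·26 = 7410.
Length 3: A₁..A₃: k=1: 0+1596+19·4·19=3040; k=2: 1596+0+19·21·19=9177 → min 3040 | A₂..A₄: k=2: 0+5985+4·21·15=7245; k=3: 1596+0+4·19·15=2736 → min 2736 | A₃..A₅: k=3: 0+7410+21·19·26=17784; k=4: 5985+0+21·15·26=14175 → min 14175.
Length 4: A₁..A₄: k=1: 0+2736+19·4·15=3876; k=2: 1596+5985+19·21·15=13566; k=3: 3040+0+19·19·15=8455 → min 3876 | A₂..A₅: k=2: 0+14175+4·21·26=16359; k=3: 1596+7410+4·19·26=10982; k=4: 2736+0+4·15·26=4296 → min 4296.
Length 5: A₁..A₅: k=1: 0+4296+19·4·26=6272; k=2: 1596+14175+19·21·26=26145; k=3: 3040+7410+19·19·26=19836; k=4: 3876+0+19·15·26=11286 → min 6272.
Optimal parenthesization: (A₁ × (((A₂ × A₃) × A₄) × A₅)) with cost 6272.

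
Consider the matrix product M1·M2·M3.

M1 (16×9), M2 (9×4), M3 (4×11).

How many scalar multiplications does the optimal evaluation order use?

Order (M1·(M2·M3)): (M2·M3): 9×4 by 4×11 → 9×11, cost 9·4·11 = 396; (M1·(M2·M3)): 16×9 by 9×11 → 16×11, cost 16·9·11 = 1584; cumulative 1980. Total 1980.
Order ((M1·M2)·M3): (M1·M2): 16×9 by 9×4 → 16×4, cost 16·9·4 = 576; ((M1·M2)·M3): 16×4 by 4×11 → 16×11, cost 16·4·11 = 704; cumulative 1280. Total 1280.
Minimum: 1280.

1280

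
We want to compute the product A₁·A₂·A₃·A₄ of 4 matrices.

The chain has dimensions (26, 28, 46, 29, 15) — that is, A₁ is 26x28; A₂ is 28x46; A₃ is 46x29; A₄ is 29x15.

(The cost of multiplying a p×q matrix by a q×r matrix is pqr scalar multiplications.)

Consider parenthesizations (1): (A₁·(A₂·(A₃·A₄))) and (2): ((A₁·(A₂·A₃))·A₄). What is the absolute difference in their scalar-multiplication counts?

Order (1) = (A₁·(A₂·(A₃·A₄))): (A₃·A₄): 46×29 by 29×15 → 46×15, cost 46·29·15 = 20010; (A₂·(A₃·A₄)): 28×46 by 46×15 → 28×15, cost 28·46·15 = 19320; cumulative 39330; (A₁·(A₂·(A₃·A₄))): 26×28 by 28×15 → 26×15, cost 26·28·15 = 10920; cumulative 50250. Total 50250.
Order (2) = ((A₁·(A₂·A₃))·A₄): (A₂·A₃): 28×46 by 46×29 → 28×29, cost 28·46·29 = 37352; (A₁·(A₂·A₃)): 26×28 by 28×29 → 26×29, cost 26·28·29 = 21112; cumulative 58464; ((A₁·(A₂·A₃))·A₄): 26×29 by 29×15 → 26×15, cost 26·29·15 = 11310; cumulative 69774. Total 69774.
Difference: |50250 − 69774| = 19524.

19524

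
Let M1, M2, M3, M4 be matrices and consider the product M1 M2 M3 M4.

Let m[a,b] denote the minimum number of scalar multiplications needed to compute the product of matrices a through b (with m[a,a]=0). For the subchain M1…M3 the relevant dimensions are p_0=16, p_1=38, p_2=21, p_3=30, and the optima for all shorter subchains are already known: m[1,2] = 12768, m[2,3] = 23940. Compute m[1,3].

22848

m[1,3] = min over k∈[1,2] of m[1,k]+m[k+1,3]+p_{0}·p_k·p_{3}.
k=1: 0 + 23940 + 16·38·30 = 42180; k=2: 12768 + 0 + 16·21·30 = 22848.
Minimum: 22848 at k=2.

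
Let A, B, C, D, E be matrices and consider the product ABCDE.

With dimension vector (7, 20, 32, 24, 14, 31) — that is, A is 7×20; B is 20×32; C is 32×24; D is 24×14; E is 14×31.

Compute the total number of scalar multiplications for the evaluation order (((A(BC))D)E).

(BC): 20×32 by 32×24 → 20×24, cost 20·32·24 = 15360
(A(BC)): 7×20 by 20×24 → 7×24, cost 7·20·24 = 3360; cumulative 18720
((A(BC))D): 7×24 by 24×14 → 7×14, cost 7·24·14 = 2352; cumulative 21072
(((A(BC))D)E): 7×14 by 14×31 → 7×31, cost 7·14·31 = 3038; cumulative 24110
Total: 24110 scalar multiplications.

24110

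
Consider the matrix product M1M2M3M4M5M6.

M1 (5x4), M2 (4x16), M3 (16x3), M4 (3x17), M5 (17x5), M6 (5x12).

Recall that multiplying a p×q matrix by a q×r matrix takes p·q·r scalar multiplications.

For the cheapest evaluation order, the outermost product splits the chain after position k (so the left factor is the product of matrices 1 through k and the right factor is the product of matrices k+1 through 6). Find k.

Adjacent pairs: M1M2 = 5·4·16 = 320; M2M3 = 4·16·3 = 192; M3M4 = 16·3·17 = 816; M4M5 = 3·17·5 = 255; M5M6 = 17·5·12 = 1020.
Length 3: M1..M3: k=1: 0+192+5·4·3=252; k=2: 320+0+5·16·3=560 → min 252 | M2..M4: k=2: 0+816+4·16·17=1904; k=3: 192+0+4·3·17=396 → min 396 | M3..M5: k=3: 0+255+16·3·5=495; k=4: 816+0+16·17·5=2176 → min 495 | M4..M6: k=4: 0+1020+3·17·12=1632; k=5: 255+0+3·5·12=435 → min 435.
Length 4: M1..M4: k=1: 0+396+5·4·17=736; k=2: 320+816+5·16·17=2496; k=3: 252+0+5·3·17=507 → min 507 | M2..M5: k=2: 0+495+4·16·5=815; k=3: 192+255+4·3·5=507; k=4: 396+0+4·17·5=736 → min 507 | M3..M6: k=3: 0+435+16·3·12=1011; k=4: 816+1020+16·17·12=5100; k=5: 495+0+16·5·12=1455 → min 1011.
Length 5: M1..M5: k=1: 0+507+5·4·5=607; k=2: 320+495+5·16·5=1215; k=3: 252+255+5·3·5=582; k=4: 507+0+5·17·5=932 → min 582 | M2..M6: k=2: 0+1011+4·16·12=1779; k=3: 192+435+4·3·12=771; k=4: 396+1020+4·17·12=2232; k=5: 507+0+4·5·12=747 → min 747.
Top-level splits: k=1: (M1..M1)·(M2..M6) → 0+747+5·4·12 = 987; k=2: (M1..M2)·(M3..M6) → 320+1011+5·16·12 = 2291; k=3: (M1..M3)·(M4..M6) → 252+435+5·3·12 = 867; k=4: (M1..M4)·(M5..M6) → 507+1020+5·17·12 = 2547; k=5: (M1..M5)·(M6..M6) → 582+0+5·5·12 = 882.
Best split is after M3, i.e. k = 3.

3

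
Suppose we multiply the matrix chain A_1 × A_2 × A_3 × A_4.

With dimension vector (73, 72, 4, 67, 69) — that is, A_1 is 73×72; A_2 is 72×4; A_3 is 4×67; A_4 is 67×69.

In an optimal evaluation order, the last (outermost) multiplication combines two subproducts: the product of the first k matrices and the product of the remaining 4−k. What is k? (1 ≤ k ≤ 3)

2

Adjacent pairs: A_1A_2 = 73·72·4 = 21024; A_2A_3 = 72·4·67 = 19296; A_3A_4 = 4·67·69 = 18492.
Length 3: A_1..A_3: k=1: 0+19296+73·72·67=371448; k=2: 21024+0+73·4·67=40588 → min 40588 | A_2..A_4: k=2: 0+18492+72·4·69=38364; k=3: 19296+0+72·67·69=352152 → min 38364.
Top-level splits: k=1: (A_1..A_1)·(A_2..A_4) → 0+38364+73·72·69 = 401028; k=2: (A_1..A_2)·(A_3..A_4) → 21024+18492+73·4·69 = 59664; k=3: (A_1..A_3)·(A_4..A_4) → 40588+0+73·67·69 = 378067.
Best split is after A_2, i.e. k = 2.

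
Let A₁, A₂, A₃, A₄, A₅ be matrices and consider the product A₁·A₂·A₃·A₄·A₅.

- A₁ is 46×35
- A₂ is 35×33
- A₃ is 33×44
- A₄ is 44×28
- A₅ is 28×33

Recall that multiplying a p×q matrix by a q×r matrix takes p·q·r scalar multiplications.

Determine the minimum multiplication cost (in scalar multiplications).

158466

Adjacent pairs: A₁A₂ = 46·35·33 = 53130; A₂A₃ = 35·33·44 = 50820; A₃A₄ = 33·44·28 = 40656; A₄A₅ = 44·28·33 = 40656.
Length 3: A₁..A₃: k=1: 0+50820+46·35·44=121660; k=2: 53130+0+46·33·44=119922 → min 119922 | A₂..A₄: k=2: 0+40656+35·33·28=72996; k=3: 50820+0+35·44·28=93940 → min 72996 | A₃..A₅: k=3: 0+40656+33·44·33=88572; k=4: 40656+0+33·28·33=71148 → min 71148.
Length 4: A₁..A₄: k=1: 0+72996+46·35·28=118076; k=2: 53130+40656+46·33·28=136290; k=3: 119922+0+46·44·28=176594 → min 118076 | A₂..A₅: k=2: 0+71148+35·33·33=109263; k=3: 50820+40656+35·44·33=142296; k=4: 72996+0+35·28·33=105336 → min 105336.
Length 5: A₁..A₅: k=1: 0+105336+46·35·33=158466; k=2: 53130+71148+46·33·33=174372; k=3: 119922+40656+46·44·33=227370; k=4: 118076+0+46·28·33=160580 → min 158466.
Optimal order: (A₁·((A₂·(A₃·A₄))·A₅)) with cost 158466.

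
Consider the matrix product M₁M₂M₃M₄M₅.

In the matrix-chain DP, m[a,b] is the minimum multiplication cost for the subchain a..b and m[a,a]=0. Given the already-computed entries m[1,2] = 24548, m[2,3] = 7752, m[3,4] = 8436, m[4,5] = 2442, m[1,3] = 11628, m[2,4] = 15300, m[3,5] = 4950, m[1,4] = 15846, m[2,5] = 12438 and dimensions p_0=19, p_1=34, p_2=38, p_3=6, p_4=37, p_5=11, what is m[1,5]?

15324

m[1,5] = min over k∈[1,4] of m[1,k]+m[k+1,5]+p_{0}·p_k·p_{5}.
k=1: 0 + 12438 + 19·34·11 = 19544; k=2: 24548 + 4950 + 19·38·11 = 37440; k=3: 11628 + 2442 + 19·6·11 = 15324; k=4: 15846 + 0 + 19·37·11 = 23579.
Minimum: 15324 at k=3.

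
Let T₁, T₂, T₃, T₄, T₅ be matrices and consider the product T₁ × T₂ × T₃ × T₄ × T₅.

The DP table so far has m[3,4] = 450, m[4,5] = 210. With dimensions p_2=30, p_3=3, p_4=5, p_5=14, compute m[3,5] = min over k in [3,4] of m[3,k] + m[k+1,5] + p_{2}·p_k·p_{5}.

m[3,5] = min over k∈[3,4] of m[3,k]+m[k+1,5]+p_{2}·p_k·p_{5}.
k=3: 0 + 210 + 30·3·14 = 1470; k=4: 450 + 0 + 30·5·14 = 2550.
Minimum: 1470 at k=3.

1470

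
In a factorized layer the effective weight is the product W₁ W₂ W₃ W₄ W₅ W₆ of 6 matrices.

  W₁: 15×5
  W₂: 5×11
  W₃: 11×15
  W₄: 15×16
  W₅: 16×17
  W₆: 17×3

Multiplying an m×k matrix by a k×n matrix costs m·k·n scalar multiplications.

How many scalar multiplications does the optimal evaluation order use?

2421

Adjacent pairs: W₁W₂ = 15·5·11 = 825; W₂W₃ = 5·11·15 = 825; W₃W₄ = 11·15·16 = 2640; W₄W₅ = 15·16·17 = 4080; W₅W₆ = 16·17·3 = 816.
Length 3: W₁..W₃: k=1: 0+825+15·5·15=1950; k=2: 825+0+15·11·15=3300 → min 1950 | W₂..W₄: k=2: 0+2640+5·11·16=3520; k=3: 825+0+5·15·16=2025 → min 2025 | W₃..W₅: k=3: 0+4080+11·15·17=6885; k=4: 2640+0+11·16·17=5632 → min 5632 | W₄..W₆: k=4: 0+816+15·16·3=1536; k=5: 4080+0+15·17·3=4845 → min 1536.
Length 4: W₁..W₄: k=1: 0+2025+15·5·16=3225; k=2: 825+2640+15·11·16=6105; k=3: 1950+0+15·15·16=5550 → min 3225 | W₂..W₅: k=2: 0+5632+5·11·17=6567; k=3: 825+4080+5·15·17=6180; k=4: 2025+0+5·16·17=3385 → min 3385 | W₃..W₆: k=3: 0+1536+11·15·3=2031; k=4: 2640+816+11·16·3=3984; k=5: 5632+0+11·17·3=6193 → min 2031.
Length 5: W₁..W₅: k=1: 0+3385+15·5·17=4660; k=2: 825+5632+15·11·17=9262; k=3: 1950+4080+15·15·17=9855; k=4: 3225+0+15·16·17=7305 → min 4660 | W₂..W₆: k=2: 0+2031+5·11·3=2196; k=3: 825+1536+5·15·3=2586; k=4: 2025+816+5·16·3=3081; k=5: 3385+0+5·17·3=3640 → min 2196.
Length 6: W₁..W₆: k=1: 0+2196+15·5·3=2421; k=2: 825+2031+15·11·3=3351; k=3: 1950+1536+15·15·3=4161; k=4: 3225+816+15·16·3=4761; k=5: 4660+0+15·17·3=5425 → min 2421.
Optimal order: (W₁ (W₂ (W₃ (W₄ (W₅ W₆))))) with cost 2421.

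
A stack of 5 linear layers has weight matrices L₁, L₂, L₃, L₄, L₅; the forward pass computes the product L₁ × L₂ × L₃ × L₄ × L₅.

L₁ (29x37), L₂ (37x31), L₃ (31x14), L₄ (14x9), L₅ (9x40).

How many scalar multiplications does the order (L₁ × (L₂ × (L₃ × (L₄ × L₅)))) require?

(L₄ × L₅): 14×9 by 9×40 → 14×40, cost 14·9·40 = 5040
(L₃ × (L₄ × L₅)): 31×14 by 14×40 → 31×40, cost 31·14·40 = 17360; cumulative 22400
(L₂ × (L₃ × (L₄ × L₅))): 37×31 by 31×40 → 37×40, cost 37·31·40 = 45880; cumulative 68280
(L₁ × (L₂ × (L₃ × (L₄ × L₅)))): 29×37 by 37×40 → 29×40, cost 29·37·40 = 42920; cumulative 111200
Total: 111200 scalar multiplications.

111200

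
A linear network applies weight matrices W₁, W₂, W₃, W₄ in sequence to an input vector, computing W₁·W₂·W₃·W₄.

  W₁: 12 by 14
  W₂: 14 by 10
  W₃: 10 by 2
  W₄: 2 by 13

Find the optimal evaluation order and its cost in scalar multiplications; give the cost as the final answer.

Adjacent pairs: W₁W₂ = 12·14·10 = 1680; W₂W₃ = 14·10·2 = 280; W₃W₄ = 10·2·13 = 260.
Length 3: W₁..W₃: k=1: 0+280+12·14·2=616; k=2: 1680+0+12·10·2=1920 → min 616 | W₂..W₄: k=2: 0+260+14·10·13=2080; k=3: 280+0+14·2·13=644 → min 644.
Length 4: W₁..W₄: k=1: 0+644+12·14·13=2828; k=2: 1680+260+12·10·13=3500; k=3: 616+0+12·2·13=928 → min 928.
Optimal parenthesization: ((W₁·(W₂·W₃))·W₄) with cost 928.

928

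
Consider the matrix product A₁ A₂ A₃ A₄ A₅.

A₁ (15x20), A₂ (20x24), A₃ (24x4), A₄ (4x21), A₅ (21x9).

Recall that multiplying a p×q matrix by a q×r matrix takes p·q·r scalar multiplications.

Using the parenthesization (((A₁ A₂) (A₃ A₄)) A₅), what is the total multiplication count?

(A₁ A₂): 15×20 by 20×24 → 15×24, cost 15·20·24 = 7200
(A₃ A₄): 24×4 by 4×21 → 24×21, cost 24·4·21 = 2016
((A₁ A₂) (A₃ A₄)): 15×24 by 24×21 → 15×21, cost 15·24·21 = 7560; cumulative 16776
(((A₁ A₂) (A₃ A₄)) A₅): 15×21 by 21×9 → 15×9, cost 15·21·9 = 2835; cumulative 19611
Total: 19611 scalar multiplications.

19611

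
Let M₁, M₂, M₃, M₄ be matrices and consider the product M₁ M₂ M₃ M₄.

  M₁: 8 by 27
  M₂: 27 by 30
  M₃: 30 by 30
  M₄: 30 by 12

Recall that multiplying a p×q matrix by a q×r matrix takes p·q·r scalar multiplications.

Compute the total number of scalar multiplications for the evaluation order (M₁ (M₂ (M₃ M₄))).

(M₃ M₄): 30×30 by 30×12 → 30×12, cost 30·30·12 = 10800
(M₂ (M₃ M₄)): 27×30 by 30×12 → 27×12, cost 27·30·12 = 9720; cumulative 20520
(M₁ (M₂ (M₃ M₄))): 8×27 by 27×12 → 8×12, cost 8·27·12 = 2592; cumulative 23112
Total: 23112 scalar multiplications.

23112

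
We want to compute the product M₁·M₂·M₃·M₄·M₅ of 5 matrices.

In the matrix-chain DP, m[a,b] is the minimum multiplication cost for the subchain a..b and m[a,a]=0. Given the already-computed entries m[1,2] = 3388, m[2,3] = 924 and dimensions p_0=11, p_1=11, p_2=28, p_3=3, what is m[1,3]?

1287

m[1,3] = min over k∈[1,2] of m[1,k]+m[k+1,3]+p_{0}·p_k·p_{3}.
k=1: 0 + 924 + 11·11·3 = 1287; k=2: 3388 + 0 + 11·28·3 = 4312.
Minimum: 1287 at k=1.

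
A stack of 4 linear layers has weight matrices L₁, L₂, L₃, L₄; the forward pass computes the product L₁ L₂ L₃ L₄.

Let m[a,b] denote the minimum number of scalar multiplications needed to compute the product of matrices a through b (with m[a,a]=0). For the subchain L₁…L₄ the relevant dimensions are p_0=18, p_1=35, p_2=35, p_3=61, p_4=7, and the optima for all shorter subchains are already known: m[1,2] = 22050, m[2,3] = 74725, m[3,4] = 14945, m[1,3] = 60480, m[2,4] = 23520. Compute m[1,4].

27930

m[1,4] = min over k∈[1,3] of m[1,k]+m[k+1,4]+p_{0}·p_k·p_{4}.
k=1: 0 + 23520 + 18·35·7 = 27930; k=2: 22050 + 14945 + 18·35·7 = 41405; k=3: 60480 + 0 + 18·61·7 = 68166.
Minimum: 27930 at k=1.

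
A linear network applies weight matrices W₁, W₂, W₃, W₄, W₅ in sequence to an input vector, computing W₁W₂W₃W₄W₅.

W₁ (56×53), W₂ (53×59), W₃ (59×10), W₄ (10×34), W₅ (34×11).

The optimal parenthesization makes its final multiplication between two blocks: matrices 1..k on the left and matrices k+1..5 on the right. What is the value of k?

Adjacent pairs: W₁W₂ = 56·53·59 = 175112; W₂W₃ = 53·59·10 = 31270; W₃W₄ = 59·10·34 = 20060; W₄W₅ = 10·34·11 = 3740.
Length 3: W₁..W₃: k=1: 0+31270+56·53·10=60950; k=2: 175112+0+56·59·10=208152 → min 60950 | W₂..W₄: k=2: 0+20060+53·59·34=126378; k=3: 31270+0+53·10·34=49290 → min 49290 | W₃..W₅: k=3: 0+3740+59·10·11=10230; k=4: 20060+0+59·34·11=42126 → min 10230.
Length 4: W₁..W₄: k=1: 0+49290+56·53·34=150202; k=2: 175112+20060+56·59·34=307508; k=3: 60950+0+56·10·34=79990 → min 79990 | W₂..W₅: k=2: 0+10230+53·59·11=44627; k=3: 31270+3740+53·10·11=40840; k=4: 49290+0+53·34·11=69112 → min 40840.
Top-level splits: k=1: (W₁..W₁)·(W₂..W₅) → 0+40840+56·53·11 = 73488; k=2: (W₁..W₂)·(W₃..W₅) → 175112+10230+56·59·11 = 221686; k=3: (W₁..W₃)·(W₄..W₅) → 60950+3740+56·10·11 = 70850; k=4: (W₁..W₄)·(W₅..W₅) → 79990+0+56·34·11 = 100934.
Best split is after W₃, i.e. k = 3.

3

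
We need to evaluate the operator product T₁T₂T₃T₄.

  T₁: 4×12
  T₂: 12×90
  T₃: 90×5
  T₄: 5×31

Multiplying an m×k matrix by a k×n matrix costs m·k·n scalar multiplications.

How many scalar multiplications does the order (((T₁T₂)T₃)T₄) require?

(T₁T₂): 4×12 by 12×90 → 4×90, cost 4·12·90 = 4320
((T₁T₂)T₃): 4×90 by 90×5 → 4×5, cost 4·90·5 = 1800; cumulative 6120
(((T₁T₂)T₃)T₄): 4×5 by 5×31 → 4×31, cost 4·5·31 = 620; cumulative 6740
Total: 6740 scalar multiplications.

6740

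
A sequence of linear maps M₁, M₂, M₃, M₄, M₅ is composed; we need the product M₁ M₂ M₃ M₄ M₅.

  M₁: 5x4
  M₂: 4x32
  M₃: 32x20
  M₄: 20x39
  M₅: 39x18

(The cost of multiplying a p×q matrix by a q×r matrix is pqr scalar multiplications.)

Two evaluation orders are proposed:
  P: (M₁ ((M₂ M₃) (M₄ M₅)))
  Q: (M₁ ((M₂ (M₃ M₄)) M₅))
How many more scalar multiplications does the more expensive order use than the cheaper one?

Order P = (M₁ ((M₂ M₃) (M₄ M₅))): (M₂ M₃): 4×32 by 32×20 → 4×20, cost 4·32·20 = 2560; (M₄ M₅): 20×39 by 39×18 → 20×18, cost 20·39·18 = 14040; ((M₂ M₃) (M₄ M₅)): 4×20 by 20×18 → 4×18, cost 4·20·18 = 1440; cumulative 18040; (M₁ ((M₂ M₃) (M₄ M₅))): 5×4 by 4×18 → 5×18, cost 5·4·18 = 360; cumulative 18400. Total 18400.
Order Q = (M₁ ((M₂ (M₃ M₄)) M₅)): (M₃ M₄): 32×20 by 20×39 → 32×39, cost 32·20·39 = 24960; (M₂ (M₃ M₄)): 4×32 by 32×39 → 4×39, cost 4·32·39 = 4992; cumulative 29952; ((M₂ (M₃ M₄)) M₅): 4×39 by 39×18 → 4×18, cost 4·39·18 = 2808; cumulative 32760; (M₁ ((M₂ (M₃ M₄)) M₅)): 5×4 by 4×18 → 5×18, cost 5·4·18 = 360; cumulative 33120. Total 33120.
Difference: |18400 − 33120| = 14720.

14720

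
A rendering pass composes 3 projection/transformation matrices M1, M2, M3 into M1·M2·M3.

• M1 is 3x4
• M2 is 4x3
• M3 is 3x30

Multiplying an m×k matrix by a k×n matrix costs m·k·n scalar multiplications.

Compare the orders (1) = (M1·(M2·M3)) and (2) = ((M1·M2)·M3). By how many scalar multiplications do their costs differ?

414

Order (1) = (M1·(M2·M3)): (M2·M3): 4×3 by 3×30 → 4×30, cost 4·3·30 = 360; (M1·(M2·M3)): 3×4 by 4×30 → 3×30, cost 3·4·30 = 360; cumulative 720. Total 720.
Order (2) = ((M1·M2)·M3): (M1·M2): 3×4 by 4×3 → 3×3, cost 3·4·3 = 36; ((M1·M2)·M3): 3×3 by 3×30 → 3×30, cost 3·3·30 = 270; cumulative 306. Total 306.
Difference: |720 − 306| = 414.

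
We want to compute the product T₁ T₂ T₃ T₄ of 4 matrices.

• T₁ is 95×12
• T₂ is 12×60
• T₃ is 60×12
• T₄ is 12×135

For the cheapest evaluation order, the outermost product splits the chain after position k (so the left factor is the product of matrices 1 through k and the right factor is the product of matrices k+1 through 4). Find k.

3

Adjacent pairs: T₁T₂ = 95·12·60 = 68400; T₂T₃ = 12·60·12 = 8640; T₃T₄ = 60·12·135 = 97200.
Length 3: T₁..T₃: k=1: 0+8640+95·12·12=22320; k=2: 68400+0+95·60·12=136800 → min 22320 | T₂..T₄: k=2: 0+97200+12·60·135=194400; k=3: 8640+0+12·12·135=28080 → min 28080.
Top-level splits: k=1: (T₁..T₁)·(T₂..T₄) → 0+28080+95·12·135 = 181980; k=2: (T₁..T₂)·(T₃..T₄) → 68400+97200+95·60·135 = 935100; k=3: (T₁..T₃)·(T₄..T₄) → 22320+0+95·12·135 = 176220.
Best split is after T₃, i.e. k = 3.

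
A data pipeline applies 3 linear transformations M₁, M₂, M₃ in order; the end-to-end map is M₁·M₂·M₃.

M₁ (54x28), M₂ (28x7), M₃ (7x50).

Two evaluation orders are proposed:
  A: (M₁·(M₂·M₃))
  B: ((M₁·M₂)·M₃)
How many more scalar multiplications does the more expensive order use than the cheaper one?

55916

Order A = (M₁·(M₂·M₃)): (M₂·M₃): 28×7 by 7×50 → 28×50, cost 28·7·50 = 9800; (M₁·(M₂·M₃)): 54×28 by 28×50 → 54×50, cost 54·28·50 = 75600; cumulative 85400. Total 85400.
Order B = ((M₁·M₂)·M₃): (M₁·M₂): 54×28 by 28×7 → 54×7, cost 54·28·7 = 10584; ((M₁·M₂)·M₃): 54×7 by 7×50 → 54×50, cost 54·7·50 = 18900; cumulative 29484. Total 29484.
Difference: |85400 − 29484| = 55916.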